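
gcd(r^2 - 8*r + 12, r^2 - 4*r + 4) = r - 2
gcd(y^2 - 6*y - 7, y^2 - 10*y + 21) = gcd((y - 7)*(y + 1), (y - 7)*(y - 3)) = y - 7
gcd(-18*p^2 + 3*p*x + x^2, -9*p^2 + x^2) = -3*p + x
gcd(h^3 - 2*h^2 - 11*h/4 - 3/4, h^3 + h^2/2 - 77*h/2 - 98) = 1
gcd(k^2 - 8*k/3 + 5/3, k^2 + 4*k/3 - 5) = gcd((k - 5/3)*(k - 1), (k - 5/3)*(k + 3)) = k - 5/3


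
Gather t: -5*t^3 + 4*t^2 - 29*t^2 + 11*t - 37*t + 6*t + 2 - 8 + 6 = -5*t^3 - 25*t^2 - 20*t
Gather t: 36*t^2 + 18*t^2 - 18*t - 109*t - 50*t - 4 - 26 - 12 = 54*t^2 - 177*t - 42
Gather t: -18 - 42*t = -42*t - 18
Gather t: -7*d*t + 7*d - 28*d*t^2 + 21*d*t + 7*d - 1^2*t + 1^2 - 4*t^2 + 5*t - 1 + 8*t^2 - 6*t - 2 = 14*d + t^2*(4 - 28*d) + t*(14*d - 2) - 2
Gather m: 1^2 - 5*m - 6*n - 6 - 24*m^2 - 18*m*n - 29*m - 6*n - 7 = -24*m^2 + m*(-18*n - 34) - 12*n - 12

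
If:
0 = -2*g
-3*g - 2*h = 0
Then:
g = 0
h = 0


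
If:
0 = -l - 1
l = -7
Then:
No Solution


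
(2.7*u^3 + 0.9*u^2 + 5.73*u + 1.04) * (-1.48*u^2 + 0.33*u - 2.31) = -3.996*u^5 - 0.441*u^4 - 14.4204*u^3 - 1.7273*u^2 - 12.8931*u - 2.4024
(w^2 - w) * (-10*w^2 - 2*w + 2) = -10*w^4 + 8*w^3 + 4*w^2 - 2*w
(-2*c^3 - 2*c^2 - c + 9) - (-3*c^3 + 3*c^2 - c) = c^3 - 5*c^2 + 9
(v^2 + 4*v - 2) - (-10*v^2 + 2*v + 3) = 11*v^2 + 2*v - 5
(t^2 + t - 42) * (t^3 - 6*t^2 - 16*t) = t^5 - 5*t^4 - 64*t^3 + 236*t^2 + 672*t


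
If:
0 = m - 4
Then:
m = 4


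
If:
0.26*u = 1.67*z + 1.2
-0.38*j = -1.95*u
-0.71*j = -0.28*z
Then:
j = -0.29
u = -0.06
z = -0.73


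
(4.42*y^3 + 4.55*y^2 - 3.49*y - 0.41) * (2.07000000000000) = 9.1494*y^3 + 9.4185*y^2 - 7.2243*y - 0.8487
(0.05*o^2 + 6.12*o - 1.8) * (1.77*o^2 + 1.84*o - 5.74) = 0.0885*o^4 + 10.9244*o^3 + 7.7878*o^2 - 38.4408*o + 10.332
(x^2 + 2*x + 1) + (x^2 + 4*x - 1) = 2*x^2 + 6*x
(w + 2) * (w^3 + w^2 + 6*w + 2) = w^4 + 3*w^3 + 8*w^2 + 14*w + 4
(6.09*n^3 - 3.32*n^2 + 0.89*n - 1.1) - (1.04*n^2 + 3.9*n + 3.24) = 6.09*n^3 - 4.36*n^2 - 3.01*n - 4.34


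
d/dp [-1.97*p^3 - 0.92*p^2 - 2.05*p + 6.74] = -5.91*p^2 - 1.84*p - 2.05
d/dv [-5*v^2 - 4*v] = -10*v - 4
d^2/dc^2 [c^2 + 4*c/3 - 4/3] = 2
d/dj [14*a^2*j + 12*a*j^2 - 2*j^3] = 14*a^2 + 24*a*j - 6*j^2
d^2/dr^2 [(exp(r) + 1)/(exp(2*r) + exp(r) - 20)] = (exp(4*r) + 3*exp(3*r) + 123*exp(2*r) + 101*exp(r) + 420)*exp(r)/(exp(6*r) + 3*exp(5*r) - 57*exp(4*r) - 119*exp(3*r) + 1140*exp(2*r) + 1200*exp(r) - 8000)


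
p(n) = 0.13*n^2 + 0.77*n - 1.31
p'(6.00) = 2.33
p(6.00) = 7.99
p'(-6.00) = -0.79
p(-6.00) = -1.25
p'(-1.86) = 0.29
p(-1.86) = -2.29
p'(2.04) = 1.30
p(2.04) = 0.80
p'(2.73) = 1.48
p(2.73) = 1.76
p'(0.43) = 0.88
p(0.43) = -0.95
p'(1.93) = 1.27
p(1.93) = 0.66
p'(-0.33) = 0.68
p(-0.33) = -1.55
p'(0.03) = 0.78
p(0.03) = -1.29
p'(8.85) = 3.07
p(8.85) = 15.69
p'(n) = 0.26*n + 0.77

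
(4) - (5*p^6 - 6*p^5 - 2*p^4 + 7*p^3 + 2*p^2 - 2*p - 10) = -5*p^6 + 6*p^5 + 2*p^4 - 7*p^3 - 2*p^2 + 2*p + 14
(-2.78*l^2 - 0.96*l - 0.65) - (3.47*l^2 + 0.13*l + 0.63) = -6.25*l^2 - 1.09*l - 1.28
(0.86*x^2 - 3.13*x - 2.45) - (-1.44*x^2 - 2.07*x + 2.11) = 2.3*x^2 - 1.06*x - 4.56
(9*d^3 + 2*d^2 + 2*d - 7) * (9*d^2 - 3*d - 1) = 81*d^5 - 9*d^4 + 3*d^3 - 71*d^2 + 19*d + 7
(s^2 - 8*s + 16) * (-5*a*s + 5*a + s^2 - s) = -5*a*s^3 + 45*a*s^2 - 120*a*s + 80*a + s^4 - 9*s^3 + 24*s^2 - 16*s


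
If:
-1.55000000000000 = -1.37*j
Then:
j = 1.13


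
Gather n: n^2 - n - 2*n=n^2 - 3*n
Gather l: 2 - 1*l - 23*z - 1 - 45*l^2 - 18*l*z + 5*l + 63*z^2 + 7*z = -45*l^2 + l*(4 - 18*z) + 63*z^2 - 16*z + 1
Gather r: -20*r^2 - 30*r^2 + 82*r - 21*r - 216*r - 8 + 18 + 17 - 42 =-50*r^2 - 155*r - 15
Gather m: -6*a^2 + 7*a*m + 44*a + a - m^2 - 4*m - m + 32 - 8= -6*a^2 + 45*a - m^2 + m*(7*a - 5) + 24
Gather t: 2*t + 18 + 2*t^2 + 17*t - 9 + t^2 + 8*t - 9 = 3*t^2 + 27*t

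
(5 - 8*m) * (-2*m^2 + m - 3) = 16*m^3 - 18*m^2 + 29*m - 15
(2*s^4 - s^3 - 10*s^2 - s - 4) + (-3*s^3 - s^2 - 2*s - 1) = 2*s^4 - 4*s^3 - 11*s^2 - 3*s - 5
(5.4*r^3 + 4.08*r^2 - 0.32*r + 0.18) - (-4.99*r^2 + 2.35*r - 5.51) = 5.4*r^3 + 9.07*r^2 - 2.67*r + 5.69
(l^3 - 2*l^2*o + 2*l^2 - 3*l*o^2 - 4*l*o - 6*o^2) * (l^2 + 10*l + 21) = l^5 - 2*l^4*o + 12*l^4 - 3*l^3*o^2 - 24*l^3*o + 41*l^3 - 36*l^2*o^2 - 82*l^2*o + 42*l^2 - 123*l*o^2 - 84*l*o - 126*o^2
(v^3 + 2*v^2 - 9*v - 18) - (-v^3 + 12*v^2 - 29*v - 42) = 2*v^3 - 10*v^2 + 20*v + 24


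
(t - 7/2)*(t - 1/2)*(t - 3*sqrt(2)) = t^3 - 3*sqrt(2)*t^2 - 4*t^2 + 7*t/4 + 12*sqrt(2)*t - 21*sqrt(2)/4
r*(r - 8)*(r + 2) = r^3 - 6*r^2 - 16*r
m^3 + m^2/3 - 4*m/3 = m*(m - 1)*(m + 4/3)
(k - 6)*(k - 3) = k^2 - 9*k + 18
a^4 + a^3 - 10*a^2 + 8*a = a*(a - 2)*(a - 1)*(a + 4)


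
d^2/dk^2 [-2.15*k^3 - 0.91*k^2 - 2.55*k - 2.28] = -12.9*k - 1.82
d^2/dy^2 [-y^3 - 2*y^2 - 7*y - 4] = -6*y - 4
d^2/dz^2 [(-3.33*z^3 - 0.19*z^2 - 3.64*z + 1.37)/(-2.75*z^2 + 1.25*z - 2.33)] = (-2.8421709430404e-14*z^5 + 1.4210854715202e-14*z^4 + 24.09355*z^3 - 127.66005*z^2 - 3.21412799999998*z + 36.541282)/(20.796875*z^6 - 28.359375*z^5 + 65.7525*z^4 - 50.009375*z^3 + 55.7103*z^2 - 20.358375*z + 12.649337)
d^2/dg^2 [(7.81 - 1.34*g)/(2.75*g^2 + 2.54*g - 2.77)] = (-(1.34*g - 7.81)*(5.5*g + 2.54)*(11.0*g + 5.08) + (22.11*g - 36.1478)*(2.75*g^2 + 2.54*g - 2.77))/(2.75*g^2 + 2.54*g - 2.77)^3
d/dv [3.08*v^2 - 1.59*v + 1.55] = 6.16*v - 1.59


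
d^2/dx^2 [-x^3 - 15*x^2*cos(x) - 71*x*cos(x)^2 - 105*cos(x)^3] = 15*x^2*cos(x) + 60*x*sin(x) + 142*x*cos(2*x) - 6*x + 142*sin(2*x) + 195*cos(x)/4 + 945*cos(3*x)/4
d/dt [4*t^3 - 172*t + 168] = 12*t^2 - 172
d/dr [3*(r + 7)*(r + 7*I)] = 6*r + 21 + 21*I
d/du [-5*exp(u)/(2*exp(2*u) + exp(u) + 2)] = 10*(exp(2*u) - 1)*exp(u)/(4*exp(4*u) + 4*exp(3*u) + 9*exp(2*u) + 4*exp(u) + 4)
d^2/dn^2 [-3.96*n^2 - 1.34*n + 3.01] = -7.92000000000000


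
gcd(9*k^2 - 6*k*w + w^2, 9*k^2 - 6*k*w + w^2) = 9*k^2 - 6*k*w + w^2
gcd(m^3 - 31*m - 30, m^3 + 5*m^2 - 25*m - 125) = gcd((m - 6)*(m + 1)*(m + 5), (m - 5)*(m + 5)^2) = m + 5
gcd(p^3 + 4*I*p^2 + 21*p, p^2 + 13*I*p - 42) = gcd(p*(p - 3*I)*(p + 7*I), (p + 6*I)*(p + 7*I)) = p + 7*I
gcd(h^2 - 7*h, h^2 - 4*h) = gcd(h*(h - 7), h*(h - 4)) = h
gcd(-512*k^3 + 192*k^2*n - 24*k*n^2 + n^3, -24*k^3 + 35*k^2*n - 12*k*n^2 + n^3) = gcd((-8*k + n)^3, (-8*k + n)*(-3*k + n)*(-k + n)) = 8*k - n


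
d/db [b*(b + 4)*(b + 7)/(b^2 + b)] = (b^2 + 2*b - 17)/(b^2 + 2*b + 1)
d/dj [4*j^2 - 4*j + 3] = 8*j - 4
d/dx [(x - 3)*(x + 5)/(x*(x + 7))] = 5*(x^2 + 6*x + 21)/(x^2*(x^2 + 14*x + 49))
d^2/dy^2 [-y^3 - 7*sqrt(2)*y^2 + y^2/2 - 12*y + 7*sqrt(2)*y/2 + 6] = -6*y - 14*sqrt(2) + 1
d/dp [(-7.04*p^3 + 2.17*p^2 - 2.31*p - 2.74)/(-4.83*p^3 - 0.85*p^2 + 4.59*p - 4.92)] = (16.4651*p^4 - 86.9418*p^3 + 72.2046*p^2 - 26.0108*p + 23.9418)/(23.3289*p^6 + 8.211*p^5 - 43.6169*p^4 + 39.7242*p^3 + 29.4321*p^2 - 45.1656*p + 24.2064)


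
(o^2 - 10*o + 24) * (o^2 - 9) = o^4 - 10*o^3 + 15*o^2 + 90*o - 216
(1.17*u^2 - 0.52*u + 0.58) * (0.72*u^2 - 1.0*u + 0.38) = 0.8424*u^4 - 1.5444*u^3 + 1.3822*u^2 - 0.7776*u + 0.2204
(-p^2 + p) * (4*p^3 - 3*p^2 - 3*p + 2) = -4*p^5 + 7*p^4 - 5*p^2 + 2*p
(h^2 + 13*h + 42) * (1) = h^2 + 13*h + 42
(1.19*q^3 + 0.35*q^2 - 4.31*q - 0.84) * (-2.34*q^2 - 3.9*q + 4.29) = -2.7846*q^5 - 5.46*q^4 + 13.8255*q^3 + 20.2761*q^2 - 15.2139*q - 3.6036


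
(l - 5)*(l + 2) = l^2 - 3*l - 10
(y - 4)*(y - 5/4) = y^2 - 21*y/4 + 5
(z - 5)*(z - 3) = z^2 - 8*z + 15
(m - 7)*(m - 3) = m^2 - 10*m + 21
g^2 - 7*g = g*(g - 7)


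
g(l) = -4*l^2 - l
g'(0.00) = -1.00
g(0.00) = 0.00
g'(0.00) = -1.00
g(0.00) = 0.00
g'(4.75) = -39.00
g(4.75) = -95.00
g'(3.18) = -26.44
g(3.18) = -43.63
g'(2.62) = -21.96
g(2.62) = -30.08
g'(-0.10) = -0.20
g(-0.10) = 0.06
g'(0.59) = -5.72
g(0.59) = -1.98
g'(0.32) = -3.56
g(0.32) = -0.73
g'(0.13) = -2.04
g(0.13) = -0.20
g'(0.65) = -6.20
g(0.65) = -2.34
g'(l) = -8*l - 1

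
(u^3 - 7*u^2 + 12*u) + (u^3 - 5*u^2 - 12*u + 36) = 2*u^3 - 12*u^2 + 36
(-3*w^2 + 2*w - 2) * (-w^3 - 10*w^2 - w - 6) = 3*w^5 + 28*w^4 - 15*w^3 + 36*w^2 - 10*w + 12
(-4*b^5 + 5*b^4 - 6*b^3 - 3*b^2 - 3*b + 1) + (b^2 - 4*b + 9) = -4*b^5 + 5*b^4 - 6*b^3 - 2*b^2 - 7*b + 10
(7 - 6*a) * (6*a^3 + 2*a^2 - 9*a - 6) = -36*a^4 + 30*a^3 + 68*a^2 - 27*a - 42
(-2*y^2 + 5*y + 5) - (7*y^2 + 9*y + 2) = -9*y^2 - 4*y + 3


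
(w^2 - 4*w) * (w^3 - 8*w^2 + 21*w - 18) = w^5 - 12*w^4 + 53*w^3 - 102*w^2 + 72*w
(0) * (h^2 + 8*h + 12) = 0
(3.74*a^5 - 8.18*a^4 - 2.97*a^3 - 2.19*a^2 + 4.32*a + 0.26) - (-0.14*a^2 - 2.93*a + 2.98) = 3.74*a^5 - 8.18*a^4 - 2.97*a^3 - 2.05*a^2 + 7.25*a - 2.72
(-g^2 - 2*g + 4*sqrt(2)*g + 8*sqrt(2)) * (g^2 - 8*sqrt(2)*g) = -g^4 - 2*g^3 + 12*sqrt(2)*g^3 - 64*g^2 + 24*sqrt(2)*g^2 - 128*g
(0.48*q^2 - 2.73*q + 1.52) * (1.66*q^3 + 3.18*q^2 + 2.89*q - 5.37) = 0.7968*q^5 - 3.0054*q^4 - 4.771*q^3 - 5.6337*q^2 + 19.0529*q - 8.1624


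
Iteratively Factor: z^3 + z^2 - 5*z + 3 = (z - 1)*(z^2 + 2*z - 3) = (z - 1)*(z + 3)*(z - 1)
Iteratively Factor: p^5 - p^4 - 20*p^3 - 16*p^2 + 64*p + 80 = (p + 2)*(p^4 - 3*p^3 - 14*p^2 + 12*p + 40) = (p - 2)*(p + 2)*(p^3 - p^2 - 16*p - 20) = (p - 2)*(p + 2)^2*(p^2 - 3*p - 10) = (p - 5)*(p - 2)*(p + 2)^2*(p + 2)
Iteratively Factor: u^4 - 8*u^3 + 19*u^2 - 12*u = (u)*(u^3 - 8*u^2 + 19*u - 12) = u*(u - 1)*(u^2 - 7*u + 12) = u*(u - 4)*(u - 1)*(u - 3)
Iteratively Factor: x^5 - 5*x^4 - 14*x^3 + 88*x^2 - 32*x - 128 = (x - 4)*(x^4 - x^3 - 18*x^2 + 16*x + 32) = (x - 4)*(x + 1)*(x^3 - 2*x^2 - 16*x + 32) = (x - 4)*(x + 1)*(x + 4)*(x^2 - 6*x + 8) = (x - 4)^2*(x + 1)*(x + 4)*(x - 2)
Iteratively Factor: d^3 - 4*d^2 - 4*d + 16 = (d + 2)*(d^2 - 6*d + 8) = (d - 2)*(d + 2)*(d - 4)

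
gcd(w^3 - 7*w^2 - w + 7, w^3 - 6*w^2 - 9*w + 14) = w^2 - 8*w + 7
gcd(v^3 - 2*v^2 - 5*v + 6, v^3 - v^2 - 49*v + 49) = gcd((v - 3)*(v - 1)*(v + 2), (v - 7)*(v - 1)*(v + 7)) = v - 1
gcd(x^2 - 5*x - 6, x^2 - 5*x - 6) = x^2 - 5*x - 6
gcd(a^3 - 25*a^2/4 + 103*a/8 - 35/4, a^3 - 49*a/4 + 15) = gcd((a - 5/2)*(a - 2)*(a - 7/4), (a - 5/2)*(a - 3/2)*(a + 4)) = a - 5/2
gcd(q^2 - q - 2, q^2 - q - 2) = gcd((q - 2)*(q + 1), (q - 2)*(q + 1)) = q^2 - q - 2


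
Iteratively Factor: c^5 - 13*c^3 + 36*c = (c - 2)*(c^4 + 2*c^3 - 9*c^2 - 18*c) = (c - 2)*(c + 3)*(c^3 - c^2 - 6*c) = (c - 2)*(c + 2)*(c + 3)*(c^2 - 3*c) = c*(c - 2)*(c + 2)*(c + 3)*(c - 3)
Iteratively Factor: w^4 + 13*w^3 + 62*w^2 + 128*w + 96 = (w + 4)*(w^3 + 9*w^2 + 26*w + 24) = (w + 4)^2*(w^2 + 5*w + 6) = (w + 3)*(w + 4)^2*(w + 2)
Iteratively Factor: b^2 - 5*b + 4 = (b - 4)*(b - 1)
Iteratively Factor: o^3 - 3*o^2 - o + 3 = (o - 3)*(o^2 - 1) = (o - 3)*(o - 1)*(o + 1)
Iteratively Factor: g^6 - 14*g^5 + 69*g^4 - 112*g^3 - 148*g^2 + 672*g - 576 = (g + 2)*(g^5 - 16*g^4 + 101*g^3 - 314*g^2 + 480*g - 288) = (g - 4)*(g + 2)*(g^4 - 12*g^3 + 53*g^2 - 102*g + 72) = (g - 4)^2*(g + 2)*(g^3 - 8*g^2 + 21*g - 18) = (g - 4)^2*(g - 2)*(g + 2)*(g^2 - 6*g + 9) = (g - 4)^2*(g - 3)*(g - 2)*(g + 2)*(g - 3)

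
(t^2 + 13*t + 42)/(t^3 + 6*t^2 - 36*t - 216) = (t + 7)/(t^2 - 36)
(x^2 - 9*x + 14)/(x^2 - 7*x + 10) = (x - 7)/(x - 5)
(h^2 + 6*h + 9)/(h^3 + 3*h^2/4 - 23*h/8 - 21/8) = 8*(h^2 + 6*h + 9)/(8*h^3 + 6*h^2 - 23*h - 21)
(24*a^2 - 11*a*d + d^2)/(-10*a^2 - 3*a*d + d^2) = (-24*a^2 + 11*a*d - d^2)/(10*a^2 + 3*a*d - d^2)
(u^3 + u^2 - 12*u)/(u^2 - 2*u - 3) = u*(u + 4)/(u + 1)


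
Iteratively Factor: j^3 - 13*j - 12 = (j - 4)*(j^2 + 4*j + 3) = (j - 4)*(j + 1)*(j + 3)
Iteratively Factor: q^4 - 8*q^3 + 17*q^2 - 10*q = (q - 5)*(q^3 - 3*q^2 + 2*q) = (q - 5)*(q - 2)*(q^2 - q) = q*(q - 5)*(q - 2)*(q - 1)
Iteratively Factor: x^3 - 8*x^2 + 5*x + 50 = (x - 5)*(x^2 - 3*x - 10) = (x - 5)*(x + 2)*(x - 5)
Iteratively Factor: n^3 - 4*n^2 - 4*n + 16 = (n + 2)*(n^2 - 6*n + 8) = (n - 4)*(n + 2)*(n - 2)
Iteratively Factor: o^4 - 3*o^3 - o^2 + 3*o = (o)*(o^3 - 3*o^2 - o + 3) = o*(o - 1)*(o^2 - 2*o - 3) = o*(o - 1)*(o + 1)*(o - 3)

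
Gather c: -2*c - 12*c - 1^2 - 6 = -14*c - 7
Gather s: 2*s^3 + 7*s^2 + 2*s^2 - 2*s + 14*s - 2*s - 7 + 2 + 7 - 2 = 2*s^3 + 9*s^2 + 10*s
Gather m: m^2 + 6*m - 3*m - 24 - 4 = m^2 + 3*m - 28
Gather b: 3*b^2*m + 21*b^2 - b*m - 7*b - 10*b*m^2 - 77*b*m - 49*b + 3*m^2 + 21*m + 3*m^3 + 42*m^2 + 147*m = b^2*(3*m + 21) + b*(-10*m^2 - 78*m - 56) + 3*m^3 + 45*m^2 + 168*m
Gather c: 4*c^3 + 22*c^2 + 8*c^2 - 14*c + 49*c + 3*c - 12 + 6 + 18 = 4*c^3 + 30*c^2 + 38*c + 12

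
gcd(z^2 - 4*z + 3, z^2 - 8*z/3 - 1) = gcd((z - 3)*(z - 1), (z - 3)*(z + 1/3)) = z - 3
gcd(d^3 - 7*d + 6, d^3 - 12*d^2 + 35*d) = 1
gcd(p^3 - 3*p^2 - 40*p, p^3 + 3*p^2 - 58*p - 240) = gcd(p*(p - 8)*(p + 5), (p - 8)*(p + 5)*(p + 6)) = p^2 - 3*p - 40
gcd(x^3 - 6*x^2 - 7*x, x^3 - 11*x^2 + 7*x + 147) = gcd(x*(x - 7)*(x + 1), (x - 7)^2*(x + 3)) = x - 7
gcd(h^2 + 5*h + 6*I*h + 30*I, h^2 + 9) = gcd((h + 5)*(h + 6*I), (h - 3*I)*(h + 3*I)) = 1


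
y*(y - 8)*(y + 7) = y^3 - y^2 - 56*y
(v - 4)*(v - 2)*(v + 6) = v^3 - 28*v + 48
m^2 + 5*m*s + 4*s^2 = (m + s)*(m + 4*s)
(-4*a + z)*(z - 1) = -4*a*z + 4*a + z^2 - z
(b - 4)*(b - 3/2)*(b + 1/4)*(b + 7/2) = b^4 - 7*b^3/4 - 55*b^2/4 + 283*b/16 + 21/4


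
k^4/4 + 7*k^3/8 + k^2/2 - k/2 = k*(k/4 + 1/2)*(k - 1/2)*(k + 2)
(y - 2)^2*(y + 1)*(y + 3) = y^4 - 9*y^2 + 4*y + 12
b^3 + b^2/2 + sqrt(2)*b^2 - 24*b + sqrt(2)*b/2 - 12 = (b + 1/2)*(b - 3*sqrt(2))*(b + 4*sqrt(2))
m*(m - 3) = m^2 - 3*m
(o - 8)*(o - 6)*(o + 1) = o^3 - 13*o^2 + 34*o + 48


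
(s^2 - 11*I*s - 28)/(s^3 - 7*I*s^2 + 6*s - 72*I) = (s - 7*I)/(s^2 - 3*I*s + 18)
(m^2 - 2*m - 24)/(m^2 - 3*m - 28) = (m - 6)/(m - 7)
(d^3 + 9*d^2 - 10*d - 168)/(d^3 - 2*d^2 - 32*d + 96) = (d + 7)/(d - 4)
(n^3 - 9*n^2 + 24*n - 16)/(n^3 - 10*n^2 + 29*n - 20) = (n - 4)/(n - 5)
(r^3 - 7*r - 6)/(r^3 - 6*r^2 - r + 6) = (r^2 - r - 6)/(r^2 - 7*r + 6)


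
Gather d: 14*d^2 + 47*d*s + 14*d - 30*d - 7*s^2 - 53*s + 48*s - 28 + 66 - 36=14*d^2 + d*(47*s - 16) - 7*s^2 - 5*s + 2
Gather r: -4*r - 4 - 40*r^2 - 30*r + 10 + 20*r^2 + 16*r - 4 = -20*r^2 - 18*r + 2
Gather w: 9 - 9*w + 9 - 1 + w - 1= 16 - 8*w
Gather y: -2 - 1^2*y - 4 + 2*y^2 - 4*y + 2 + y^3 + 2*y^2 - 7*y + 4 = y^3 + 4*y^2 - 12*y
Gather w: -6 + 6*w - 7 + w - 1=7*w - 14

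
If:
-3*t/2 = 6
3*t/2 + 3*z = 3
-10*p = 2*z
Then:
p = -3/5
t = -4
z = 3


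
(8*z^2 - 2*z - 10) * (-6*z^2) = -48*z^4 + 12*z^3 + 60*z^2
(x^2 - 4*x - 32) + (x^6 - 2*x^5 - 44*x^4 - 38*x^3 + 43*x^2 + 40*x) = x^6 - 2*x^5 - 44*x^4 - 38*x^3 + 44*x^2 + 36*x - 32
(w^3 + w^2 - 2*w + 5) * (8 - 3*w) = -3*w^4 + 5*w^3 + 14*w^2 - 31*w + 40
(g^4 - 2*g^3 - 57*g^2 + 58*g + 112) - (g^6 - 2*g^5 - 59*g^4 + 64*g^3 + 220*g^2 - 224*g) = -g^6 + 2*g^5 + 60*g^4 - 66*g^3 - 277*g^2 + 282*g + 112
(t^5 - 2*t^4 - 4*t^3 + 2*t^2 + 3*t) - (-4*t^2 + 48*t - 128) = t^5 - 2*t^4 - 4*t^3 + 6*t^2 - 45*t + 128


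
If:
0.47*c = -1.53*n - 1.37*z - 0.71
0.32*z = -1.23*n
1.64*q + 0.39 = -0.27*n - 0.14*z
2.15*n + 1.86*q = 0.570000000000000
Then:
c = 1.77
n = 0.41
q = -0.17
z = -1.59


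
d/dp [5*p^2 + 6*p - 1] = 10*p + 6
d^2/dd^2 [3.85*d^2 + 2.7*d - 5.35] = 7.70000000000000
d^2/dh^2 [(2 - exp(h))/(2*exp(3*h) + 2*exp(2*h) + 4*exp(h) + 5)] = (-16*exp(6*h) + 60*exp(5*h) + 116*exp(4*h) + 202*exp(3*h) - 72*exp(2*h) - 28*exp(h) - 65)*exp(h)/(8*exp(9*h) + 24*exp(8*h) + 72*exp(7*h) + 164*exp(6*h) + 264*exp(5*h) + 396*exp(4*h) + 454*exp(3*h) + 390*exp(2*h) + 300*exp(h) + 125)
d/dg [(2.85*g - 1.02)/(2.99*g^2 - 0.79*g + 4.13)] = (-8.5215*g^2 + 6.0996*g + 10.9647)/(8.9401*g^4 - 4.7242*g^3 + 25.3215*g^2 - 6.5254*g + 17.0569)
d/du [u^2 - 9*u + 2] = 2*u - 9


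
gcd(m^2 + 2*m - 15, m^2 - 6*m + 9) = m - 3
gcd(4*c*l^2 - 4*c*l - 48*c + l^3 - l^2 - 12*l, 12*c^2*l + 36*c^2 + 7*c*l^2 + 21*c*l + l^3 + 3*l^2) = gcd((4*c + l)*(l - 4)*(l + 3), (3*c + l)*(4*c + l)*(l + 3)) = 4*c*l + 12*c + l^2 + 3*l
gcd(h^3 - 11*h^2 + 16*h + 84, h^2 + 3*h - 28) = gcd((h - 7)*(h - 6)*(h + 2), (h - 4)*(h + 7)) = 1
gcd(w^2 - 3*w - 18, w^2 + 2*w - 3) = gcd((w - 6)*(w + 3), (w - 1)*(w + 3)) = w + 3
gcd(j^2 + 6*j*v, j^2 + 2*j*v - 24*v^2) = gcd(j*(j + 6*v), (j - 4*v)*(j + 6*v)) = j + 6*v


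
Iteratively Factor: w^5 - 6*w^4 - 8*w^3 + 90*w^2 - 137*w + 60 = (w - 3)*(w^4 - 3*w^3 - 17*w^2 + 39*w - 20) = (w - 3)*(w - 1)*(w^3 - 2*w^2 - 19*w + 20) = (w - 5)*(w - 3)*(w - 1)*(w^2 + 3*w - 4) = (w - 5)*(w - 3)*(w - 1)^2*(w + 4)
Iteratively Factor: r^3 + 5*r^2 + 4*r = (r + 4)*(r^2 + r) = r*(r + 4)*(r + 1)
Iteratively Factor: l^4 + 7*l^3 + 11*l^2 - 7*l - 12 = (l + 1)*(l^3 + 6*l^2 + 5*l - 12) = (l + 1)*(l + 4)*(l^2 + 2*l - 3) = (l - 1)*(l + 1)*(l + 4)*(l + 3)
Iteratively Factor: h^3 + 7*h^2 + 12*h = (h + 3)*(h^2 + 4*h) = (h + 3)*(h + 4)*(h)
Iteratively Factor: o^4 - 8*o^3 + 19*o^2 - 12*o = (o - 1)*(o^3 - 7*o^2 + 12*o) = (o - 3)*(o - 1)*(o^2 - 4*o) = (o - 4)*(o - 3)*(o - 1)*(o)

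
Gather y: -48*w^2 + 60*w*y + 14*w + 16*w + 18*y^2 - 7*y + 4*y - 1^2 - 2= -48*w^2 + 30*w + 18*y^2 + y*(60*w - 3) - 3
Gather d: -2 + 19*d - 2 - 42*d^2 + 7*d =-42*d^2 + 26*d - 4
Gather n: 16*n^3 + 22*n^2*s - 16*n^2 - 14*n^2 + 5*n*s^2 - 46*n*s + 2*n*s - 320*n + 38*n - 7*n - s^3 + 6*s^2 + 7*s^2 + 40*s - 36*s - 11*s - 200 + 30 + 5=16*n^3 + n^2*(22*s - 30) + n*(5*s^2 - 44*s - 289) - s^3 + 13*s^2 - 7*s - 165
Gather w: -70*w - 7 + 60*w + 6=-10*w - 1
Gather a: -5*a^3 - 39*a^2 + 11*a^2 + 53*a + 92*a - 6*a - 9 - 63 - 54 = -5*a^3 - 28*a^2 + 139*a - 126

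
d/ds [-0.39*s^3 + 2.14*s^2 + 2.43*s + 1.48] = -1.17*s^2 + 4.28*s + 2.43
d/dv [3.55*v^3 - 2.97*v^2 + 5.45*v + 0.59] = 10.65*v^2 - 5.94*v + 5.45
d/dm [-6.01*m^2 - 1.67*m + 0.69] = -12.02*m - 1.67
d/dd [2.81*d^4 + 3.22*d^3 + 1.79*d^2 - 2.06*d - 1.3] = 11.24*d^3 + 9.66*d^2 + 3.58*d - 2.06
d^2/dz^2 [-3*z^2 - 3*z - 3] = -6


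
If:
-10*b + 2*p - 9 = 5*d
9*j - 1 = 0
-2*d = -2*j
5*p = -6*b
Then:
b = -215/279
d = 1/9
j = 1/9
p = 86/93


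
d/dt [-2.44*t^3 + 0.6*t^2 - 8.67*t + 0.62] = -7.32*t^2 + 1.2*t - 8.67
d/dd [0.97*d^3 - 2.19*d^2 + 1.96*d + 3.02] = 2.91*d^2 - 4.38*d + 1.96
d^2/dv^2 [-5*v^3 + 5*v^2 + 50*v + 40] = 10 - 30*v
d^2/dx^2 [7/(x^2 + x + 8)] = 14*(-x^2 - x + (2*x + 1)^2 - 8)/(x^2 + x + 8)^3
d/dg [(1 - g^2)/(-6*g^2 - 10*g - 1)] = 2*(5*g^2 + 7*g + 5)/(36*g^4 + 120*g^3 + 112*g^2 + 20*g + 1)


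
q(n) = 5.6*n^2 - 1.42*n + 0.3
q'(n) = 11.2*n - 1.42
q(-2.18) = 30.01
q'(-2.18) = -25.84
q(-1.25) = 10.82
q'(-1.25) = -15.42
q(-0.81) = 5.12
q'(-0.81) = -10.49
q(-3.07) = 57.44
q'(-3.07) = -35.80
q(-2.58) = 41.24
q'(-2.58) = -30.32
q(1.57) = 11.87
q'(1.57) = 16.16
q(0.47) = 0.87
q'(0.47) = 3.84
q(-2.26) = 32.11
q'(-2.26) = -26.73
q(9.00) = 441.12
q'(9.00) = 99.38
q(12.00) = 789.66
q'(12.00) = 132.98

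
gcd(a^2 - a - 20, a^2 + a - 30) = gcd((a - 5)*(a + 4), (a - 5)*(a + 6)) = a - 5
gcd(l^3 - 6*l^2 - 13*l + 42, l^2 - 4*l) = 1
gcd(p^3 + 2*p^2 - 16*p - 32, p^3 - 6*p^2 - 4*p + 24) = p + 2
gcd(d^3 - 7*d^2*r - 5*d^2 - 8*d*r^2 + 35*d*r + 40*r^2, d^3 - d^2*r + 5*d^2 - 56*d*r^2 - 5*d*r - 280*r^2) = -d + 8*r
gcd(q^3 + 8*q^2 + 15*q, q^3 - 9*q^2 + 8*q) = q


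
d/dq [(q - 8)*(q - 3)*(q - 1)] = 3*q^2 - 24*q + 35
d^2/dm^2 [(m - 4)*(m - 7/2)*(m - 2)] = 6*m - 19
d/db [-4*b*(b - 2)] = 8 - 8*b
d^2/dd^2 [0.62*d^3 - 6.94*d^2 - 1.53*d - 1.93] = 3.72*d - 13.88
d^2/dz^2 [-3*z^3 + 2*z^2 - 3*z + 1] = 4 - 18*z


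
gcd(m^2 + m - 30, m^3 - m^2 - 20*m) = m - 5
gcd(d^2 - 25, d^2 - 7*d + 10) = d - 5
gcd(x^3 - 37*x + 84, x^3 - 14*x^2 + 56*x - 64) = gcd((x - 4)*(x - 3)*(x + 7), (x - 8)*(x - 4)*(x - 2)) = x - 4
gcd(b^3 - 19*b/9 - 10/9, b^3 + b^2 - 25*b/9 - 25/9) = b^2 - 2*b/3 - 5/3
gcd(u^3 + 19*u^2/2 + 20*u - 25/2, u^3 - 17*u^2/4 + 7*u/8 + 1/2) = u - 1/2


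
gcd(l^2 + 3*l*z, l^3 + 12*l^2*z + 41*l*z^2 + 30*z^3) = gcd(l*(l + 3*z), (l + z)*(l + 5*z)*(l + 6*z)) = 1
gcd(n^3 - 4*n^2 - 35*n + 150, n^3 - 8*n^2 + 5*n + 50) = n^2 - 10*n + 25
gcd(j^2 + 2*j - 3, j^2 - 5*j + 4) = j - 1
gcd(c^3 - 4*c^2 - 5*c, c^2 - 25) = c - 5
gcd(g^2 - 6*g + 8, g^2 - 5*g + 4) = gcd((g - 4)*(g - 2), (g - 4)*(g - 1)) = g - 4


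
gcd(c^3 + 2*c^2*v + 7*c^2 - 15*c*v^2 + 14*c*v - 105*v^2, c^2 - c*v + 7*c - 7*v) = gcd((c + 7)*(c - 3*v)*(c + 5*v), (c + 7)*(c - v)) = c + 7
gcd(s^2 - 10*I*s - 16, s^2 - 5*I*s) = 1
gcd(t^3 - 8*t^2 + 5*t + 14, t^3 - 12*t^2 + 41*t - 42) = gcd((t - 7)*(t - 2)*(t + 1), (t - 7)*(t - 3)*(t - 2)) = t^2 - 9*t + 14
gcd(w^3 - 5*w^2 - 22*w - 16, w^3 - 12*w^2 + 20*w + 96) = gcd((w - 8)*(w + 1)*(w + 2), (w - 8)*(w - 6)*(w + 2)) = w^2 - 6*w - 16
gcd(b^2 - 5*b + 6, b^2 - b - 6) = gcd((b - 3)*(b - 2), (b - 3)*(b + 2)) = b - 3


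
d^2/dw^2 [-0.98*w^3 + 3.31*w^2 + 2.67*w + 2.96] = 6.62 - 5.88*w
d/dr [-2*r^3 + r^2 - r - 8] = -6*r^2 + 2*r - 1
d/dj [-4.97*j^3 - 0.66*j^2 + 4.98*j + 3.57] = -14.91*j^2 - 1.32*j + 4.98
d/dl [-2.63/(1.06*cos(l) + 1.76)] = -2.7878*sin(l)/(1.06*cos(l) + 1.76)^2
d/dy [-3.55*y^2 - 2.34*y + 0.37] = -7.1*y - 2.34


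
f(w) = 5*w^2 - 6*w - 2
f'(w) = 10*w - 6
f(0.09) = -2.50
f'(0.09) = -5.10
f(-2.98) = 60.28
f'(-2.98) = -35.80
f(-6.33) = 236.32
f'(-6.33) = -69.30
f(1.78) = 3.16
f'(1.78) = 11.80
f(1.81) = 3.52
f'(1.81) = 12.10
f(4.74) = 81.90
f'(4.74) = 41.40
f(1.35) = -0.99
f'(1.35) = 7.50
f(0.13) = -2.70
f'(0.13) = -4.70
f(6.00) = 142.00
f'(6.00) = 54.00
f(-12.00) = 790.00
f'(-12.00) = -126.00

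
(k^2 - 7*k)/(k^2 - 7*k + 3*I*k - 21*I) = k/(k + 3*I)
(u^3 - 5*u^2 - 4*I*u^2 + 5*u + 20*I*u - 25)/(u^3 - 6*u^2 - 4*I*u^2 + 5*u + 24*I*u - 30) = (u - 5)/(u - 6)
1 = 1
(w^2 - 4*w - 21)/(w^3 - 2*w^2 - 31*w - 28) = (w + 3)/(w^2 + 5*w + 4)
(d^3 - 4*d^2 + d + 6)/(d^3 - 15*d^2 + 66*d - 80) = (d^2 - 2*d - 3)/(d^2 - 13*d + 40)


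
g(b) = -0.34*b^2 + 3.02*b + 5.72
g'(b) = 3.02 - 0.68*b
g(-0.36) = 4.59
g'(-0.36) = 3.26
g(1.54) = 9.56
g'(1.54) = 1.97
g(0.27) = 6.51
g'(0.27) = 2.84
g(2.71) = 11.41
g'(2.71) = 1.18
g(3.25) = 11.94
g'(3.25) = 0.81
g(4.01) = 12.36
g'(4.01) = 0.29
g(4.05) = 12.37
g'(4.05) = 0.27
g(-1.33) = 1.10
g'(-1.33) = 3.92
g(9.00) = 5.36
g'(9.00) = -3.10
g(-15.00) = -116.08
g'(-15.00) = 13.22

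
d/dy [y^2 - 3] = 2*y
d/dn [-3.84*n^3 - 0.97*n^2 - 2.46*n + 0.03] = -11.52*n^2 - 1.94*n - 2.46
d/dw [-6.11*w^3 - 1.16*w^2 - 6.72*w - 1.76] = -18.33*w^2 - 2.32*w - 6.72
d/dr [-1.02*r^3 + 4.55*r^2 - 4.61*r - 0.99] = -3.06*r^2 + 9.1*r - 4.61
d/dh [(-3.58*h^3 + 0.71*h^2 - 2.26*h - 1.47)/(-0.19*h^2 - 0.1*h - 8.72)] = (0.6802*h^4 + 0.716*h^3 + 93.1524*h^2 - 12.941*h + 19.5602)/(0.0361*h^4 + 0.038*h^3 + 3.3236*h^2 + 1.744*h + 76.0384)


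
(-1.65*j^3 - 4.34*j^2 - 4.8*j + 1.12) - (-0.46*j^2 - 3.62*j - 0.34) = -1.65*j^3 - 3.88*j^2 - 1.18*j + 1.46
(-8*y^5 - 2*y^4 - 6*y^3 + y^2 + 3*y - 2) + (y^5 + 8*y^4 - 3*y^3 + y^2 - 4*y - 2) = -7*y^5 + 6*y^4 - 9*y^3 + 2*y^2 - y - 4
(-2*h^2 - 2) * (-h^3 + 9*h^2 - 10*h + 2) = 2*h^5 - 18*h^4 + 22*h^3 - 22*h^2 + 20*h - 4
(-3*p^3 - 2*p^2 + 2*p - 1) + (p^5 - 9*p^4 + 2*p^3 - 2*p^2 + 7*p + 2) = p^5 - 9*p^4 - p^3 - 4*p^2 + 9*p + 1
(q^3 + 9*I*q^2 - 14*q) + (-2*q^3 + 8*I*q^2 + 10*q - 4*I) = -q^3 + 17*I*q^2 - 4*q - 4*I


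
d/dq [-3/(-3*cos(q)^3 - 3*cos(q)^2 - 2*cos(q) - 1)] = 3*(9*cos(q)^2 + 6*cos(q) + 2)*sin(q)/(3*cos(q)^3 + 3*cos(q)^2 + 2*cos(q) + 1)^2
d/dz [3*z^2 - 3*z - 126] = 6*z - 3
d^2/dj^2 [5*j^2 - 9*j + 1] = 10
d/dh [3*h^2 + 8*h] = 6*h + 8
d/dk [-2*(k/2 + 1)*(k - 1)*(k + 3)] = -3*k^2 - 8*k - 1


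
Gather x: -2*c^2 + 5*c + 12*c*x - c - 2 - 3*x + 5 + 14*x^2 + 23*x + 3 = -2*c^2 + 4*c + 14*x^2 + x*(12*c + 20) + 6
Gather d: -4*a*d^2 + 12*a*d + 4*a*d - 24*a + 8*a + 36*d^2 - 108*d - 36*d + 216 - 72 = -16*a + d^2*(36 - 4*a) + d*(16*a - 144) + 144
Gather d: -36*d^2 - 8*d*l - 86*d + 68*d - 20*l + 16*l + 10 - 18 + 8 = -36*d^2 + d*(-8*l - 18) - 4*l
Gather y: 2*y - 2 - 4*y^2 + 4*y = -4*y^2 + 6*y - 2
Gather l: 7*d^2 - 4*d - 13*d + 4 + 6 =7*d^2 - 17*d + 10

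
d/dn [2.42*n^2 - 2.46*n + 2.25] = 4.84*n - 2.46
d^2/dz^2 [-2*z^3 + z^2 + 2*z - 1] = 2 - 12*z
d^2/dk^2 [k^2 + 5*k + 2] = 2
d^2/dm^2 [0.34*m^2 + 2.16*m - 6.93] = 0.680000000000000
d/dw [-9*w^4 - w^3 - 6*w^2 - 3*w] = -36*w^3 - 3*w^2 - 12*w - 3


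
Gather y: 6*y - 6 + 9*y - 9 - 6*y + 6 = 9*y - 9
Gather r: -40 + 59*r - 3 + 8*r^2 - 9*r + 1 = 8*r^2 + 50*r - 42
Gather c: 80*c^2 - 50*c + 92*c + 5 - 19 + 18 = 80*c^2 + 42*c + 4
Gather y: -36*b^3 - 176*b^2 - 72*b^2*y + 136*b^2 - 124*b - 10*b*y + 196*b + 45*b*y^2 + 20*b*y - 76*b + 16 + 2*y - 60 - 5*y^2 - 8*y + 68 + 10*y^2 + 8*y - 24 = -36*b^3 - 40*b^2 - 4*b + y^2*(45*b + 5) + y*(-72*b^2 + 10*b + 2)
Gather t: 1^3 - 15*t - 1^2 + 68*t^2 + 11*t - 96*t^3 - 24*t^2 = -96*t^3 + 44*t^2 - 4*t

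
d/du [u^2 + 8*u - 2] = 2*u + 8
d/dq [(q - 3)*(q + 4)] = 2*q + 1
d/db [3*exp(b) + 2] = 3*exp(b)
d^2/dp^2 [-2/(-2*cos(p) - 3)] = 4*(3*cos(p) - cos(2*p) + 3)/(2*cos(p) + 3)^3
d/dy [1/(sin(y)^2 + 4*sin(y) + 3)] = -2*(sin(y) + 2)*cos(y)/(sin(y)^2 + 4*sin(y) + 3)^2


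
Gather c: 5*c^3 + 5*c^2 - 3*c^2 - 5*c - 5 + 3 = 5*c^3 + 2*c^2 - 5*c - 2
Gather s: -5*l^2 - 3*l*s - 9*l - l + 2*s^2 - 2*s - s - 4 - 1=-5*l^2 - 10*l + 2*s^2 + s*(-3*l - 3) - 5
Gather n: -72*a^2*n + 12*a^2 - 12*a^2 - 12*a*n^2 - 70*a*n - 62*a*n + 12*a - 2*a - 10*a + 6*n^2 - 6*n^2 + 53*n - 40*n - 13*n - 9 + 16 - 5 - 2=-12*a*n^2 + n*(-72*a^2 - 132*a)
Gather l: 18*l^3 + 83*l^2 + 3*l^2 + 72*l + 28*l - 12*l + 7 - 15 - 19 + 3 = 18*l^3 + 86*l^2 + 88*l - 24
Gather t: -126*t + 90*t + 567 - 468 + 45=144 - 36*t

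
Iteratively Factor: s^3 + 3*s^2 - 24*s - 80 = (s - 5)*(s^2 + 8*s + 16) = (s - 5)*(s + 4)*(s + 4)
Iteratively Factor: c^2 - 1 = (c + 1)*(c - 1)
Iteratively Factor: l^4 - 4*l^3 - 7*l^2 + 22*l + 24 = (l + 1)*(l^3 - 5*l^2 - 2*l + 24) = (l + 1)*(l + 2)*(l^2 - 7*l + 12) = (l - 4)*(l + 1)*(l + 2)*(l - 3)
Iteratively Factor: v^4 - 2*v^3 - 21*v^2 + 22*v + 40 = (v + 4)*(v^3 - 6*v^2 + 3*v + 10) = (v - 2)*(v + 4)*(v^2 - 4*v - 5) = (v - 2)*(v + 1)*(v + 4)*(v - 5)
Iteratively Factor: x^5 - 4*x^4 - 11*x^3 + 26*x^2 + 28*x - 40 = (x + 2)*(x^4 - 6*x^3 + x^2 + 24*x - 20) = (x - 2)*(x + 2)*(x^3 - 4*x^2 - 7*x + 10) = (x - 2)*(x - 1)*(x + 2)*(x^2 - 3*x - 10) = (x - 5)*(x - 2)*(x - 1)*(x + 2)*(x + 2)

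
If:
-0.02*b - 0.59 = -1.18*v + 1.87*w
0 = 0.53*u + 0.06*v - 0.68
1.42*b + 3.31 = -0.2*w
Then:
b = -0.140845070422535*w - 2.33098591549296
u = 1.23088772481387 - 0.179134931108879*w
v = 1.58235855812843*w + 0.460491764144187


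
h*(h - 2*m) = h^2 - 2*h*m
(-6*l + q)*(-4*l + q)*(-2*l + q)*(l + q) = -48*l^4 - 4*l^3*q + 32*l^2*q^2 - 11*l*q^3 + q^4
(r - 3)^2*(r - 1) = r^3 - 7*r^2 + 15*r - 9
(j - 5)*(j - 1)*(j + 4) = j^3 - 2*j^2 - 19*j + 20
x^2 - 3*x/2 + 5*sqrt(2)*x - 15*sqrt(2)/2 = (x - 3/2)*(x + 5*sqrt(2))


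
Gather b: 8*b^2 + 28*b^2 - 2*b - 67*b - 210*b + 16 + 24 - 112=36*b^2 - 279*b - 72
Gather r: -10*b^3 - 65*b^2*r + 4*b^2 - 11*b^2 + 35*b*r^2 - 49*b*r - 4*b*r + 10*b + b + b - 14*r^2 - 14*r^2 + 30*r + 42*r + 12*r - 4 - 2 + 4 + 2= -10*b^3 - 7*b^2 + 12*b + r^2*(35*b - 28) + r*(-65*b^2 - 53*b + 84)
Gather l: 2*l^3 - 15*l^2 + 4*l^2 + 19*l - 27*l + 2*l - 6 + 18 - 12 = 2*l^3 - 11*l^2 - 6*l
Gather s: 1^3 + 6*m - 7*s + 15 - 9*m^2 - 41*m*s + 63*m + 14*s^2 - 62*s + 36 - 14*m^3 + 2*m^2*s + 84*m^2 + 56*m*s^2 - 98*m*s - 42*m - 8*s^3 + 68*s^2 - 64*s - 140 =-14*m^3 + 75*m^2 + 27*m - 8*s^3 + s^2*(56*m + 82) + s*(2*m^2 - 139*m - 133) - 88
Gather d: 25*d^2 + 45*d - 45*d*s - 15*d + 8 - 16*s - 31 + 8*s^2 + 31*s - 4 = 25*d^2 + d*(30 - 45*s) + 8*s^2 + 15*s - 27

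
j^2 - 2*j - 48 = (j - 8)*(j + 6)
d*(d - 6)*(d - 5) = d^3 - 11*d^2 + 30*d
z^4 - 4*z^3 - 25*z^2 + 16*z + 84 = (z - 7)*(z - 2)*(z + 2)*(z + 3)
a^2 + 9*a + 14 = (a + 2)*(a + 7)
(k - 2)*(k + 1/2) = k^2 - 3*k/2 - 1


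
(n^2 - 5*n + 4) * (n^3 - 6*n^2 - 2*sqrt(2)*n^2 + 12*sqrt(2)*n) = n^5 - 11*n^4 - 2*sqrt(2)*n^4 + 22*sqrt(2)*n^3 + 34*n^3 - 68*sqrt(2)*n^2 - 24*n^2 + 48*sqrt(2)*n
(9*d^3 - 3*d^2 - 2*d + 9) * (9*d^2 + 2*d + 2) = 81*d^5 - 9*d^4 - 6*d^3 + 71*d^2 + 14*d + 18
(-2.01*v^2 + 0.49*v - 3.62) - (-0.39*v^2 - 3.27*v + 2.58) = -1.62*v^2 + 3.76*v - 6.2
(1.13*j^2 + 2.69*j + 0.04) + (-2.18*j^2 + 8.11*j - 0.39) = -1.05*j^2 + 10.8*j - 0.35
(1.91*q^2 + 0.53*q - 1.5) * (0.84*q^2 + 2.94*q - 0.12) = 1.6044*q^4 + 6.0606*q^3 + 0.069*q^2 - 4.4736*q + 0.18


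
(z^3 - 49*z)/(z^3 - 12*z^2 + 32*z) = (z^2 - 49)/(z^2 - 12*z + 32)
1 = 1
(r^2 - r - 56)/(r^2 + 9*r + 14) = (r - 8)/(r + 2)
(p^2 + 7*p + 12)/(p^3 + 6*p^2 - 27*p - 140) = (p + 3)/(p^2 + 2*p - 35)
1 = 1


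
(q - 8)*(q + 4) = q^2 - 4*q - 32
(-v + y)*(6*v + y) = -6*v^2 + 5*v*y + y^2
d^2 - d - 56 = (d - 8)*(d + 7)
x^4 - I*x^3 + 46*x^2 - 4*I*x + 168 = (x - 7*I)*(x - 2*I)*(x + 2*I)*(x + 6*I)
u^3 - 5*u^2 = u^2*(u - 5)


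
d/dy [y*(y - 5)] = 2*y - 5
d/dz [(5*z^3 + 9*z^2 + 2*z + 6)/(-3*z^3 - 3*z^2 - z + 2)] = (12*z^4 + 2*z^3 + 81*z^2 + 72*z + 10)/(9*z^6 + 18*z^5 + 15*z^4 - 6*z^3 - 11*z^2 - 4*z + 4)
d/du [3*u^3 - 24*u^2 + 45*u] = 9*u^2 - 48*u + 45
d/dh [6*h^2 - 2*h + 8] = 12*h - 2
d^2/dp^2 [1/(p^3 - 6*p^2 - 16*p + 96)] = 2*(3*(2 - p)*(p^3 - 6*p^2 - 16*p + 96) + (-3*p^2 + 12*p + 16)^2)/(p^3 - 6*p^2 - 16*p + 96)^3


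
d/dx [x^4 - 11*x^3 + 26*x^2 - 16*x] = 4*x^3 - 33*x^2 + 52*x - 16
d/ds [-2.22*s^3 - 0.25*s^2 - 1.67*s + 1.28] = -6.66*s^2 - 0.5*s - 1.67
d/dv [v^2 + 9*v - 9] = 2*v + 9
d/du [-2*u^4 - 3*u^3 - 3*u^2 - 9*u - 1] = -8*u^3 - 9*u^2 - 6*u - 9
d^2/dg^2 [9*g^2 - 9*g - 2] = 18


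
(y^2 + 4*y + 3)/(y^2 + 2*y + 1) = (y + 3)/(y + 1)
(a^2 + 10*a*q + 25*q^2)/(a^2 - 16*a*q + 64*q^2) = (a^2 + 10*a*q + 25*q^2)/(a^2 - 16*a*q + 64*q^2)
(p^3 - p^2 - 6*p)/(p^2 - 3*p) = p + 2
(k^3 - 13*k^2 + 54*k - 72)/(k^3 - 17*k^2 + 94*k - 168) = (k - 3)/(k - 7)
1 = 1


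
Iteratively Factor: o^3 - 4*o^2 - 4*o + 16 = (o - 2)*(o^2 - 2*o - 8) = (o - 4)*(o - 2)*(o + 2)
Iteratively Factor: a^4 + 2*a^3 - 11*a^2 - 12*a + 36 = (a + 3)*(a^3 - a^2 - 8*a + 12) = (a + 3)^2*(a^2 - 4*a + 4) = (a - 2)*(a + 3)^2*(a - 2)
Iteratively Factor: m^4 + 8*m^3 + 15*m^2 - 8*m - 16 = (m - 1)*(m^3 + 9*m^2 + 24*m + 16) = (m - 1)*(m + 4)*(m^2 + 5*m + 4) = (m - 1)*(m + 4)^2*(m + 1)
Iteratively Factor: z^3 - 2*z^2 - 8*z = (z)*(z^2 - 2*z - 8) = z*(z - 4)*(z + 2)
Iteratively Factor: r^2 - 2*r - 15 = (r + 3)*(r - 5)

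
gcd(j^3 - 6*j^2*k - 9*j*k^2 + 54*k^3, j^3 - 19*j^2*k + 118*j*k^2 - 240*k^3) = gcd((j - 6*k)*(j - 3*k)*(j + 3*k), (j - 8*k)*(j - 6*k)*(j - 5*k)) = j - 6*k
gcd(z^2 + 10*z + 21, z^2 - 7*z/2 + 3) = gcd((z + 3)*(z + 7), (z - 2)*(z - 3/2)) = 1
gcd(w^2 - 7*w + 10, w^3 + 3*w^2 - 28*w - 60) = w - 5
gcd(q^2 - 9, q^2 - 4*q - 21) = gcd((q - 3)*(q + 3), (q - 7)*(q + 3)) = q + 3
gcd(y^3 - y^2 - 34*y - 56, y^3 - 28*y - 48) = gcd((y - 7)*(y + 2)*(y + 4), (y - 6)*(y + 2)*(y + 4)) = y^2 + 6*y + 8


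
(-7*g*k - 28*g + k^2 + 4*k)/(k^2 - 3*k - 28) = (-7*g + k)/(k - 7)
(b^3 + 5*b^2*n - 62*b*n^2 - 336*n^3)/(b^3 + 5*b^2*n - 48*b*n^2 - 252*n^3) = (b^2 - b*n - 56*n^2)/(b^2 - b*n - 42*n^2)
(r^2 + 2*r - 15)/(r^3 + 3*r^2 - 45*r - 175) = (r - 3)/(r^2 - 2*r - 35)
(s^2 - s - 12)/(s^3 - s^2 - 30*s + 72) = (s + 3)/(s^2 + 3*s - 18)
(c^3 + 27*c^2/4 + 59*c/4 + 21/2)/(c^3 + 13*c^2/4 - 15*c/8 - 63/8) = 2*(c + 2)/(2*c - 3)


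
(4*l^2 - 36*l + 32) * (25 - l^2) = -4*l^4 + 36*l^3 + 68*l^2 - 900*l + 800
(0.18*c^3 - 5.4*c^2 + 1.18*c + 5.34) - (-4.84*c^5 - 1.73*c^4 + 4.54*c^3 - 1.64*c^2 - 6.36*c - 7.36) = 4.84*c^5 + 1.73*c^4 - 4.36*c^3 - 3.76*c^2 + 7.54*c + 12.7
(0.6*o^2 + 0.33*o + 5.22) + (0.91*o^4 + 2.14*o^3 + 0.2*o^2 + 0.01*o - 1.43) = 0.91*o^4 + 2.14*o^3 + 0.8*o^2 + 0.34*o + 3.79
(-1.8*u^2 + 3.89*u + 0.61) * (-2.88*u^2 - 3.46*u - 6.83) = 5.184*u^4 - 4.9752*u^3 - 2.9222*u^2 - 28.6793*u - 4.1663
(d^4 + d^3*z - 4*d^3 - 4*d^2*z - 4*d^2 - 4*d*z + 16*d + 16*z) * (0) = 0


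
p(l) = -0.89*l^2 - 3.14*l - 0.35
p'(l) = -1.78*l - 3.14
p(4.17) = -28.92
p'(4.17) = -10.56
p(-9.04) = -44.70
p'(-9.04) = 12.95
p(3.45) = -21.78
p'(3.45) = -9.28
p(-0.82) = 1.63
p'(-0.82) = -1.68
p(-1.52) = 2.37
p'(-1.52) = -0.43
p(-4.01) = -2.07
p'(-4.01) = 4.00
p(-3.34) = 0.21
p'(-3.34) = 2.81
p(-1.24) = 2.18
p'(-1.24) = -0.93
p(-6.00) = -13.55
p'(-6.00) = 7.54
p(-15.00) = -153.50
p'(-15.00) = 23.56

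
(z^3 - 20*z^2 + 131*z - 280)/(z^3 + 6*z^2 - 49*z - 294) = (z^2 - 13*z + 40)/(z^2 + 13*z + 42)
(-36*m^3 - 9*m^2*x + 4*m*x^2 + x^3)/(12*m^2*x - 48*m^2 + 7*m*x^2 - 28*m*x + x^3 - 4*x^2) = (-3*m + x)/(x - 4)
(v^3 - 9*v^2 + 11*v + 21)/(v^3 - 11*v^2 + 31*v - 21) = (v + 1)/(v - 1)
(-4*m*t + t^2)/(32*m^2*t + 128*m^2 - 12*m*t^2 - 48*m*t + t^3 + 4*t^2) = t/(-8*m*t - 32*m + t^2 + 4*t)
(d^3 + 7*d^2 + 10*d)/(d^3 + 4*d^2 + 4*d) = (d + 5)/(d + 2)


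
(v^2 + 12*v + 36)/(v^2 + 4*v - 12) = (v + 6)/(v - 2)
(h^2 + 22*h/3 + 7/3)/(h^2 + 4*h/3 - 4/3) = (3*h^2 + 22*h + 7)/(3*h^2 + 4*h - 4)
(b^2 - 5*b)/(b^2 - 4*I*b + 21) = b*(b - 5)/(b^2 - 4*I*b + 21)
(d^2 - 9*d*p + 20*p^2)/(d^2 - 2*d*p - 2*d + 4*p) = (d^2 - 9*d*p + 20*p^2)/(d^2 - 2*d*p - 2*d + 4*p)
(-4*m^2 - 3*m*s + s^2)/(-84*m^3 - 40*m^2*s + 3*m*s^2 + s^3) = (4*m^2 + 3*m*s - s^2)/(84*m^3 + 40*m^2*s - 3*m*s^2 - s^3)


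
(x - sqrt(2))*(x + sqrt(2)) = x^2 - 2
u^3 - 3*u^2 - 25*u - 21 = (u - 7)*(u + 1)*(u + 3)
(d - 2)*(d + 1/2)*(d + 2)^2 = d^4 + 5*d^3/2 - 3*d^2 - 10*d - 4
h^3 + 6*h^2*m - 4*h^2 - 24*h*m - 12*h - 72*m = (h - 6)*(h + 2)*(h + 6*m)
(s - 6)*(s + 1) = s^2 - 5*s - 6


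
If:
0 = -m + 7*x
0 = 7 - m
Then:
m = 7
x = 1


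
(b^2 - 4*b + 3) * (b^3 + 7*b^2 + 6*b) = b^5 + 3*b^4 - 19*b^3 - 3*b^2 + 18*b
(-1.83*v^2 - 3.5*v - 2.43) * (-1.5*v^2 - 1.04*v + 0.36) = 2.745*v^4 + 7.1532*v^3 + 6.6262*v^2 + 1.2672*v - 0.8748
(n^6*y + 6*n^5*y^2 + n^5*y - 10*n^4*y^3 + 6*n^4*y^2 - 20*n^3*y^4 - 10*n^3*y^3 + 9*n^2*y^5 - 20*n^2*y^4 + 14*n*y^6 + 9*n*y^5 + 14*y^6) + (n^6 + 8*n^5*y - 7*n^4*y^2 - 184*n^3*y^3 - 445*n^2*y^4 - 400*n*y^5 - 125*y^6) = n^6*y + n^6 + 6*n^5*y^2 + 9*n^5*y - 10*n^4*y^3 - n^4*y^2 - 20*n^3*y^4 - 194*n^3*y^3 + 9*n^2*y^5 - 465*n^2*y^4 + 14*n*y^6 - 391*n*y^5 - 111*y^6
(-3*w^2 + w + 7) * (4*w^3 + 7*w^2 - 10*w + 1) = -12*w^5 - 17*w^4 + 65*w^3 + 36*w^2 - 69*w + 7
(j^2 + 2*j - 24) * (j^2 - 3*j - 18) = j^4 - j^3 - 48*j^2 + 36*j + 432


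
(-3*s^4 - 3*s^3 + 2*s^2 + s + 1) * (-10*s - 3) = 30*s^5 + 39*s^4 - 11*s^3 - 16*s^2 - 13*s - 3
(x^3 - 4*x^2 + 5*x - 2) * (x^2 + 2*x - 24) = x^5 - 2*x^4 - 27*x^3 + 104*x^2 - 124*x + 48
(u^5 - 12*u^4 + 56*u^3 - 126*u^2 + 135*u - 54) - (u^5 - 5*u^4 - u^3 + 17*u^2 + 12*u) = -7*u^4 + 57*u^3 - 143*u^2 + 123*u - 54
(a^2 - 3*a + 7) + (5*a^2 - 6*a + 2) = 6*a^2 - 9*a + 9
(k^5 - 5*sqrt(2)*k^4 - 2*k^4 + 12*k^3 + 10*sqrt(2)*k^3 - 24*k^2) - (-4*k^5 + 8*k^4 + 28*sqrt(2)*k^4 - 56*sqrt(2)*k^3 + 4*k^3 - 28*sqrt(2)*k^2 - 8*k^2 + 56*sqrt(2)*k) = 5*k^5 - 33*sqrt(2)*k^4 - 10*k^4 + 8*k^3 + 66*sqrt(2)*k^3 - 16*k^2 + 28*sqrt(2)*k^2 - 56*sqrt(2)*k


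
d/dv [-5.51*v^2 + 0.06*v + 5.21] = 0.06 - 11.02*v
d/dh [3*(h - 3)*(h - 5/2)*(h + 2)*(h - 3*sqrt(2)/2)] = 12*h^3 - 63*h^2/2 - 27*sqrt(2)*h^2/2 - 21*h + 63*sqrt(2)*h/2 + 63*sqrt(2)/4 + 45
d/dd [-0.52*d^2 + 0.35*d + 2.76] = 0.35 - 1.04*d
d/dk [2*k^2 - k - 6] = 4*k - 1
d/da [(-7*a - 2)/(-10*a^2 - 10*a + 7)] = (-70*a^2 - 40*a - 69)/(100*a^4 + 200*a^3 - 40*a^2 - 140*a + 49)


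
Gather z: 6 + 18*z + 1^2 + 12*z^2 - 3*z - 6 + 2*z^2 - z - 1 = 14*z^2 + 14*z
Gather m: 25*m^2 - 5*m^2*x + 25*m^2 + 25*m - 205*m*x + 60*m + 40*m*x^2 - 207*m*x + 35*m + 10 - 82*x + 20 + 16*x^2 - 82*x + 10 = m^2*(50 - 5*x) + m*(40*x^2 - 412*x + 120) + 16*x^2 - 164*x + 40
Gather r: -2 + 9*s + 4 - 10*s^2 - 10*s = -10*s^2 - s + 2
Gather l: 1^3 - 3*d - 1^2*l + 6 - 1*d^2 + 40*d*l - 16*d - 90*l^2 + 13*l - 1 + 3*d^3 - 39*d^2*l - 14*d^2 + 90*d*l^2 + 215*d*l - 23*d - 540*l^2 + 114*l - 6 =3*d^3 - 15*d^2 - 42*d + l^2*(90*d - 630) + l*(-39*d^2 + 255*d + 126)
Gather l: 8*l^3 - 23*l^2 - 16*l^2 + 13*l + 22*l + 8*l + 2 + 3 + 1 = 8*l^3 - 39*l^2 + 43*l + 6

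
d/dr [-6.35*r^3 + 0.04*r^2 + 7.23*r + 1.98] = -19.05*r^2 + 0.08*r + 7.23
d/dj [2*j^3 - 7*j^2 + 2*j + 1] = 6*j^2 - 14*j + 2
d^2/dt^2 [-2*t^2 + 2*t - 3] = -4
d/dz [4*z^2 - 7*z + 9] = 8*z - 7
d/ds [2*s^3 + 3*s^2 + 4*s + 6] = 6*s^2 + 6*s + 4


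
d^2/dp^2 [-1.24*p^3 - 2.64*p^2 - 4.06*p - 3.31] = -7.44*p - 5.28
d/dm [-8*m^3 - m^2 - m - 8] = -24*m^2 - 2*m - 1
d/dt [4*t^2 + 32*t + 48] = 8*t + 32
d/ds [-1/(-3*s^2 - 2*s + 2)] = 2*(-3*s - 1)/(3*s^2 + 2*s - 2)^2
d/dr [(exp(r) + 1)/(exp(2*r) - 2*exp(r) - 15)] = (2*(1 - exp(r))*(exp(r) + 1) + exp(2*r) - 2*exp(r) - 15)*exp(r)/(-exp(2*r) + 2*exp(r) + 15)^2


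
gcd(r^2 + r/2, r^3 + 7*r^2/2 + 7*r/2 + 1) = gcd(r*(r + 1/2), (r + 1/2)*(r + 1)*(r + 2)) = r + 1/2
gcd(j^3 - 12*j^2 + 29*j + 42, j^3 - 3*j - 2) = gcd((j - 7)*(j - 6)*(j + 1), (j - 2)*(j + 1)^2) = j + 1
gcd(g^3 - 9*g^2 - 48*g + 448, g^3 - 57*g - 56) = g^2 - g - 56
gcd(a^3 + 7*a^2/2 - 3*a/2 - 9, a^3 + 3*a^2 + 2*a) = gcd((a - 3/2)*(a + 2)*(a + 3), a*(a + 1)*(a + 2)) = a + 2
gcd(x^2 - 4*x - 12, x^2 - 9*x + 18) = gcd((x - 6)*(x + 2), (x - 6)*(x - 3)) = x - 6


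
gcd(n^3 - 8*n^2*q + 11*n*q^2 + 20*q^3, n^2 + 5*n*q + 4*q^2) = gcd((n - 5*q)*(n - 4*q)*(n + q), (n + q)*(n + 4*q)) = n + q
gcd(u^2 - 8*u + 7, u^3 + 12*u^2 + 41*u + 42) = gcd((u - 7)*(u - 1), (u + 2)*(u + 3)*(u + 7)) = 1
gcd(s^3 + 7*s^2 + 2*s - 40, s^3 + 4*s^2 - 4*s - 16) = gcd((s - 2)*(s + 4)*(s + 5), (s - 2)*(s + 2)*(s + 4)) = s^2 + 2*s - 8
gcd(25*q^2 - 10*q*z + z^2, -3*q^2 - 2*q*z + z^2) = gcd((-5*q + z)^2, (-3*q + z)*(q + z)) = 1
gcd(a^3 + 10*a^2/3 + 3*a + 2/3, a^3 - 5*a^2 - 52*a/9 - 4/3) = a + 1/3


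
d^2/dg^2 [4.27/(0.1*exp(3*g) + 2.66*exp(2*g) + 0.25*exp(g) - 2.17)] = (4.27*(0.3*exp(2*g) + 5.32*exp(g) + 0.25)*(0.6*exp(2*g) + 10.64*exp(g) + 0.5)*exp(g) - (3.843*exp(2*g) + 45.4328*exp(g) + 1.0675)*(0.1*exp(3*g) + 2.66*exp(2*g) + 0.25*exp(g) - 2.17))*exp(g)/(0.1*exp(3*g) + 2.66*exp(2*g) + 0.25*exp(g) - 2.17)^3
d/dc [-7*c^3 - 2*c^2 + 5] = c*(-21*c - 4)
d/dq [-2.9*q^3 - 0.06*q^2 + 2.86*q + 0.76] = -8.7*q^2 - 0.12*q + 2.86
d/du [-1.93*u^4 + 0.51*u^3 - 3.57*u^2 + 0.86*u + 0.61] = -7.72*u^3 + 1.53*u^2 - 7.14*u + 0.86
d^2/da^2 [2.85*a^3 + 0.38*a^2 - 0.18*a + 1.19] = 17.1*a + 0.76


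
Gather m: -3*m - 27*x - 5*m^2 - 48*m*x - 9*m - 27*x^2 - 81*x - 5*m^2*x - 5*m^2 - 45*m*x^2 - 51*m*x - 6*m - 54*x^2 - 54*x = m^2*(-5*x - 10) + m*(-45*x^2 - 99*x - 18) - 81*x^2 - 162*x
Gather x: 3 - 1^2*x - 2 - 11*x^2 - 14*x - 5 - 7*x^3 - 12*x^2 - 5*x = -7*x^3 - 23*x^2 - 20*x - 4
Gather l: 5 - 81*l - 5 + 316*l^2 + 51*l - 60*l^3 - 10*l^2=-60*l^3 + 306*l^2 - 30*l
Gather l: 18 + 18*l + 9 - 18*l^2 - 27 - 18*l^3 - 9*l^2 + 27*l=-18*l^3 - 27*l^2 + 45*l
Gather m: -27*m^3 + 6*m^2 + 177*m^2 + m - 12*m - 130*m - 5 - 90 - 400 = -27*m^3 + 183*m^2 - 141*m - 495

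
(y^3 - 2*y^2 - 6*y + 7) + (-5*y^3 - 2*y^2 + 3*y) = -4*y^3 - 4*y^2 - 3*y + 7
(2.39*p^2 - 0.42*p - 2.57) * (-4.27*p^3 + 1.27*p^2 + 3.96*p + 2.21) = -10.2053*p^5 + 4.8287*p^4 + 19.9049*p^3 + 0.3548*p^2 - 11.1054*p - 5.6797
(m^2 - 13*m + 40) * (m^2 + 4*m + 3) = m^4 - 9*m^3 - 9*m^2 + 121*m + 120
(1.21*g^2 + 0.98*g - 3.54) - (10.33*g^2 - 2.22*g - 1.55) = -9.12*g^2 + 3.2*g - 1.99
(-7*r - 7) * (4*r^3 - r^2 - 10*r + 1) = -28*r^4 - 21*r^3 + 77*r^2 + 63*r - 7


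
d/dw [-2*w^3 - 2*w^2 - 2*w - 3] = -6*w^2 - 4*w - 2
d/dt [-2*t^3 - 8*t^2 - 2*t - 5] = -6*t^2 - 16*t - 2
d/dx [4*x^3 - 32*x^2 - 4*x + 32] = 12*x^2 - 64*x - 4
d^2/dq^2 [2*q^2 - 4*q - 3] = 4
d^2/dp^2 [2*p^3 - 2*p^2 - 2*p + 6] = 12*p - 4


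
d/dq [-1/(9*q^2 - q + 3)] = (18*q - 1)/(9*q^2 - q + 3)^2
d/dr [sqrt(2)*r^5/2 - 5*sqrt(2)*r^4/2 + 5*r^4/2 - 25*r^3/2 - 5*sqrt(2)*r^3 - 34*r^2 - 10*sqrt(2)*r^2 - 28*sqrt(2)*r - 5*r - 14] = 5*sqrt(2)*r^4/2 - 10*sqrt(2)*r^3 + 10*r^3 - 75*r^2/2 - 15*sqrt(2)*r^2 - 68*r - 20*sqrt(2)*r - 28*sqrt(2) - 5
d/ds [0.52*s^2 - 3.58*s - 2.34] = 1.04*s - 3.58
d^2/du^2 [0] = 0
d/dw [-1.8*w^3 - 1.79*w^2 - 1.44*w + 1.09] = -5.4*w^2 - 3.58*w - 1.44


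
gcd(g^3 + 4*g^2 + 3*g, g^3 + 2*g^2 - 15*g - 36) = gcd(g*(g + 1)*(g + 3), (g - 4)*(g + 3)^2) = g + 3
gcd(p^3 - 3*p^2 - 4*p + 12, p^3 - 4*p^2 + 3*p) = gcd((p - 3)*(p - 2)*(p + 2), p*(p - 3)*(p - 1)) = p - 3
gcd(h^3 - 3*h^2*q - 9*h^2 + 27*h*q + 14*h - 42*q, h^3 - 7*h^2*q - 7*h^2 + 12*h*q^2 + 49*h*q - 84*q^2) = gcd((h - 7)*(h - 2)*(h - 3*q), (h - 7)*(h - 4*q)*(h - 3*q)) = -h^2 + 3*h*q + 7*h - 21*q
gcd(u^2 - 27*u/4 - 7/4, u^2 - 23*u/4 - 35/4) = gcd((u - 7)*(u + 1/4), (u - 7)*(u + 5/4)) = u - 7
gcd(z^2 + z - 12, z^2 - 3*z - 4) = 1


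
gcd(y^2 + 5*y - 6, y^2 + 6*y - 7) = y - 1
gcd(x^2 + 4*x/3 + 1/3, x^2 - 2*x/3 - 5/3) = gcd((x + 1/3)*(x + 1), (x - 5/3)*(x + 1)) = x + 1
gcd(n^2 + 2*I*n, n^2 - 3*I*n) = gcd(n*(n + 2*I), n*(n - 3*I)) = n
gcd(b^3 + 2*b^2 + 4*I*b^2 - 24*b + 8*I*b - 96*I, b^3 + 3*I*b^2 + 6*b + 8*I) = b + 4*I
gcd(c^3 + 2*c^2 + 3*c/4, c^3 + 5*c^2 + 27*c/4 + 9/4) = c^2 + 2*c + 3/4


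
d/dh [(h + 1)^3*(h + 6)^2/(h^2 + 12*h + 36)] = 3*h^2 + 6*h + 3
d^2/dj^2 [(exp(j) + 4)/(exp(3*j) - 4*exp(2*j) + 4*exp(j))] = 4*(exp(3*j) + 10*exp(2*j) - 8*exp(j) + 4)*exp(-j)/(exp(4*j) - 8*exp(3*j) + 24*exp(2*j) - 32*exp(j) + 16)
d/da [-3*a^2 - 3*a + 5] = -6*a - 3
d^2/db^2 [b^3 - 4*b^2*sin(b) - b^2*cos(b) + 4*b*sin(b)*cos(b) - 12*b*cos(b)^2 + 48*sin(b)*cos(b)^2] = 4*b^2*sin(b) + b^2*cos(b) + 4*b*sin(b) - 8*b*sin(2*b) - 16*b*cos(b) + 24*b*cos(2*b) + 6*b - 20*sin(b) + 24*sin(2*b) - 108*sin(3*b) - 2*cos(b) + 8*cos(2*b)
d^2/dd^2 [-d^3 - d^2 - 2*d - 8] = -6*d - 2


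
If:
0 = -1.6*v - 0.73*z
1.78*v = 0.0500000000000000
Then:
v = 0.03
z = -0.06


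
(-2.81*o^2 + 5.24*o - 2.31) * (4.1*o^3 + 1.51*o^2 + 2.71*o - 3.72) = -11.521*o^5 + 17.2409*o^4 - 9.1737*o^3 + 21.1655*o^2 - 25.7529*o + 8.5932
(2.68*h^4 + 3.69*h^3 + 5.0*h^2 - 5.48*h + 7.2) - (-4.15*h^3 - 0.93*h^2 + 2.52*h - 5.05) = 2.68*h^4 + 7.84*h^3 + 5.93*h^2 - 8.0*h + 12.25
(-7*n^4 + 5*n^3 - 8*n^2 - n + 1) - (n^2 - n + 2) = -7*n^4 + 5*n^3 - 9*n^2 - 1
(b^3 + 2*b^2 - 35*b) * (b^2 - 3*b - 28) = b^5 - b^4 - 69*b^3 + 49*b^2 + 980*b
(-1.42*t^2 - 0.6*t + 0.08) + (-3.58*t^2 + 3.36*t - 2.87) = -5.0*t^2 + 2.76*t - 2.79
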